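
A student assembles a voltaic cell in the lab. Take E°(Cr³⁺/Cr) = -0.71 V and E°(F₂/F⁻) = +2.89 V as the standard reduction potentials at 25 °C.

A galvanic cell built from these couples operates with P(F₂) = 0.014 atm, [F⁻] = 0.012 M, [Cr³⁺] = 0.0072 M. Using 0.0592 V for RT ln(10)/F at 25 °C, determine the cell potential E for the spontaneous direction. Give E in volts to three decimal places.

+3.701 V

F₂/F⁻ is the cathode (higher E°), Cr³⁺/Cr the anode: E°cell = +2.89 − (-0.71) = +3.60 V, n = 6.
Overall: 3 F₂(g) + 2 Cr(s) → 6 F⁻(aq) + 2 Cr³⁺(aq)
Q = [F⁻]^6·[Cr³⁺]^2 / (P(F₂)^3); log Q = -10.249.
E = E° − (0.0592/n) log Q = +3.60 − (0.0592/6)(-10.249) = +3.701 V.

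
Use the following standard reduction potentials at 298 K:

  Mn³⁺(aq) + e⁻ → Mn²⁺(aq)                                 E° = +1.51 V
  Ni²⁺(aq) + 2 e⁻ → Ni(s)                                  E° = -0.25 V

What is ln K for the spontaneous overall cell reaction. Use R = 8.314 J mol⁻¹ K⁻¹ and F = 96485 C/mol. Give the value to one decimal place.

Cathode: Mn³⁺/Mn²⁺; anode: Ni²⁺/Ni. E°cell = (+1.51) − (-0.25) = +1.76 V, with n = 2.
ΔG° = −nFE° = −RT ln K, so ln K = nFE°/(RT) = (2)(96485)(+1.76) / ((8.314)(298)) = 137.081.

137.1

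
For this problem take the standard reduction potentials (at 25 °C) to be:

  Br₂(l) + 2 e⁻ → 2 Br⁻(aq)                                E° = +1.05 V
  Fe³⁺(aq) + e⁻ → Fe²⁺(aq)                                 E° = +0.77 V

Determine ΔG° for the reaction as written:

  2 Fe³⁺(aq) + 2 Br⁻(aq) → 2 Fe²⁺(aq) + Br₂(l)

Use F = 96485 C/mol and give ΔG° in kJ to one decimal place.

+54.0 kJ

As written, Fe³⁺/Fe²⁺ is reduced (cathode) and Br₂/Br⁻ is oxidised (anode), so E°cell = (+0.77) − (+1.05) = -0.28 V.
Balancing electrons gives n = 2.
ΔG° = −nFE° = −(2)(96485)(-0.28) = 54,032 J = +54.0 kJ.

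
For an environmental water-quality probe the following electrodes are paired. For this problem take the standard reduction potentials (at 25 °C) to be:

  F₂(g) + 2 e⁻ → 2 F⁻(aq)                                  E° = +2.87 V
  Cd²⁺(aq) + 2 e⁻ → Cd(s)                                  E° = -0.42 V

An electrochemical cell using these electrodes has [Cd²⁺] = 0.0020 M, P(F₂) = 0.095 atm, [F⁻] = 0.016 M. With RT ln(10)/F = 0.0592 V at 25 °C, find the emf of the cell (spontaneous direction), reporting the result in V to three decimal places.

+3.446 V

F₂/F⁻ is the cathode (higher E°), Cd²⁺/Cd the anode: E°cell = +2.87 − (-0.42) = +3.29 V, n = 2.
Overall: F₂(g) + Cd(s) → 2 F⁻(aq) + Cd²⁺(aq)
Q = [F⁻]^2·[Cd²⁺] / (P(F₂)); log Q = -5.268.
E = E° − (0.0592/n) log Q = +3.29 − (0.0592/2)(-5.268) = +3.446 V.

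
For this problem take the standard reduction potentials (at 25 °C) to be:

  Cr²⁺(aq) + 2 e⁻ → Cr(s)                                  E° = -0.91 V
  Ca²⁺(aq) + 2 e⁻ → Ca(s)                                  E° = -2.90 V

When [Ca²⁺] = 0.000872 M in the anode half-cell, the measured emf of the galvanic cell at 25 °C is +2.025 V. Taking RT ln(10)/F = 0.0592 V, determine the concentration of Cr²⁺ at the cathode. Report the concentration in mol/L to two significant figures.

0.013 M

Cr²⁺/Cr is the cathode, Ca²⁺/Ca the anode: E°cell = +1.99 V, n = 2.
Overall reaction: Cr²⁺(aq) + Ca(s) → Cr(s) + Ca²⁺(aq); Q = [Ca²⁺]^1/[Cr²⁺]^1.
From E = E° − (0.0592/n) log Q: log Q = (E° − E)·n/0.0592 = (+1.99 − (+2.025))·2/0.0592 = -1.1824.
So 1·log[Cr²⁺] = 1·log(0.000872) − log Q = -3.0595 − (-1.1824) = -1.8771; [Cr²⁺] = 10^(-1.8771) ≈ 0.013 M.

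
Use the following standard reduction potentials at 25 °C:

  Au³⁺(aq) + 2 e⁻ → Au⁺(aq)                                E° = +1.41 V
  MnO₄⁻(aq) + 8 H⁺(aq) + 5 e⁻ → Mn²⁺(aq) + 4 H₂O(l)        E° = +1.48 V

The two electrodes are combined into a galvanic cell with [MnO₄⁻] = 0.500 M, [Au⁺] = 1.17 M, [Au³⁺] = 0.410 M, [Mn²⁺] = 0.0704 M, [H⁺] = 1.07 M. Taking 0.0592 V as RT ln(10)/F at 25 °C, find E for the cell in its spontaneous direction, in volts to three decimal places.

MnO₄⁻/Mn²⁺ is the cathode (higher E°), Au³⁺/Au⁺ the anode: E°cell = +1.48 − (+1.41) = +0.07 V, n = 10.
Overall: 2 MnO₄⁻(aq) + 16 H⁺(aq) + 5 Au⁺(aq) → 2 Mn²⁺(aq) + 8 H₂O(l) + 5 Au³⁺(aq)
Q = [Mn²⁺]^2·[Au³⁺]^5 / ([MnO₄⁻]^2·[H⁺]^16·[Au⁺]^5); log Q = -4.450.
E = E° − (0.0592/n) log Q = +0.07 − (0.0592/10)(-4.450) = +0.096 V.

+0.096 V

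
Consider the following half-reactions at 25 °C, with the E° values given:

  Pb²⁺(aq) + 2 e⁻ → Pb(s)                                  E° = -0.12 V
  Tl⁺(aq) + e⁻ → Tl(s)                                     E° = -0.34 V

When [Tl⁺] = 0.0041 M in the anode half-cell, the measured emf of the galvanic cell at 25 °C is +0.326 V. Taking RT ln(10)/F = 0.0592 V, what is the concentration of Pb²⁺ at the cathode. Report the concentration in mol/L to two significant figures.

0.064 M

Pb²⁺/Pb is the cathode, Tl⁺/Tl the anode: E°cell = +0.22 V, n = 2.
Overall reaction: Pb²⁺(aq) + 2 Tl(s) → Pb(s) + 2 Tl⁺(aq); Q = [Tl⁺]^2/[Pb²⁺]^1.
From E = E° − (0.0592/n) log Q: log Q = (E° − E)·n/0.0592 = (+0.22 − (+0.326))·2/0.0592 = -3.5811.
So 1·log[Pb²⁺] = 2·log(0.0041) − log Q = -4.7744 − (-3.5811) = -1.1933; [Pb²⁺] = 10^(-1.1933) ≈ 0.064 M.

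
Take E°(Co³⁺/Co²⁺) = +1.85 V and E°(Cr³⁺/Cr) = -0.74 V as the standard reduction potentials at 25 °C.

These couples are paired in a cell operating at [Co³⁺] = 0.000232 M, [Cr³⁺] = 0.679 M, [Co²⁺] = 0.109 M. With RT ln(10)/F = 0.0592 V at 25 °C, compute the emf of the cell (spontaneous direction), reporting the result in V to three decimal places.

+2.435 V

Co³⁺/Co²⁺ is the cathode (higher E°), Cr³⁺/Cr the anode: E°cell = +1.85 − (-0.74) = +2.59 V, n = 3.
Overall: 3 Co³⁺(aq) + Cr(s) → 3 Co²⁺(aq) + Cr³⁺(aq)
Q = [Co²⁺]^3·[Cr³⁺] / ([Co³⁺]^3); log Q = 7.848.
E = E° − (0.0592/n) log Q = +2.59 − (0.0592/3)(7.848) = +2.435 V.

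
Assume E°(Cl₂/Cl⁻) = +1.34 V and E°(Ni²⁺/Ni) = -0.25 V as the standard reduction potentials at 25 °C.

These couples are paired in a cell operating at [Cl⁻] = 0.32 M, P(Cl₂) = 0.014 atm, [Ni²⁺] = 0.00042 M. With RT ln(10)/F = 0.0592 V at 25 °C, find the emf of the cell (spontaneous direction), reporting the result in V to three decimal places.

+1.664 V

Cl₂/Cl⁻ is the cathode (higher E°), Ni²⁺/Ni the anode: E°cell = +1.34 − (-0.25) = +1.59 V, n = 2.
Overall: Cl₂(g) + Ni(s) → 2 Cl⁻(aq) + Ni²⁺(aq)
Q = [Cl⁻]^2·[Ni²⁺] / (P(Cl₂)); log Q = -2.513.
E = E° − (0.0592/n) log Q = +1.59 − (0.0592/2)(-2.513) = +1.664 V.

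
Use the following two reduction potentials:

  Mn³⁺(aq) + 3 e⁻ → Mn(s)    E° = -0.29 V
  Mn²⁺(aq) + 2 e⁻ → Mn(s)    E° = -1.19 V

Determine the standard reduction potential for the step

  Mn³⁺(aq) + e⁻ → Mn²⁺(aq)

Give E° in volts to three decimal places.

Sequential free energies add, so n₃E°₃ = n₁E°₁ + n₂E°₂.
With n₃ = 3, and the known step contributing 2×(-1.19) V, the unknown satisfies 1·E° = 3×(-0.29) − 2×(-1.19) = +1.510.
E° = +1.510 / 1 = +1.510 V.

+1.510 V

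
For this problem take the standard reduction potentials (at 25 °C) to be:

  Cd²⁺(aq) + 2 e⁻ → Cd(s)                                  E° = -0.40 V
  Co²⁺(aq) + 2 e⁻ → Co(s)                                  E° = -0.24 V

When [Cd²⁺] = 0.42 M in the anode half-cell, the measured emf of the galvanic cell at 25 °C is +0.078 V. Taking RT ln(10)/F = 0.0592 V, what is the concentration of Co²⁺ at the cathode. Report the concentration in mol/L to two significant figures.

Co²⁺/Co is the cathode, Cd²⁺/Cd the anode: E°cell = +0.16 V, n = 2.
Overall reaction: Co²⁺(aq) + Cd(s) → Co(s) + Cd²⁺(aq); Q = [Cd²⁺]^1/[Co²⁺]^1.
From E = E° − (0.0592/n) log Q: log Q = (E° − E)·n/0.0592 = (+0.16 − (+0.078))·2/0.0592 = 2.7703.
So 1·log[Co²⁺] = 1·log(0.42) − log Q = -0.3768 − (2.7703) = -3.1471; [Co²⁺] = 10^(-3.1471) ≈ 0.00071 M.

0.00071 M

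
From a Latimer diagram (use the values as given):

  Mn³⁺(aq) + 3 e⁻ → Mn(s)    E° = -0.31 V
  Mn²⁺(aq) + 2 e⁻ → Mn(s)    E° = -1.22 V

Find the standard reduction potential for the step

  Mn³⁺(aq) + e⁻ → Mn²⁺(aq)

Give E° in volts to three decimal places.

+1.510 V

Sequential free energies add, so n₃E°₃ = n₁E°₁ + n₂E°₂.
With n₃ = 3, and the known step contributing 2×(-1.22) V, the unknown satisfies 1·E° = 3×(-0.31) − 2×(-1.22) = +1.510.
E° = +1.510 / 1 = +1.510 V.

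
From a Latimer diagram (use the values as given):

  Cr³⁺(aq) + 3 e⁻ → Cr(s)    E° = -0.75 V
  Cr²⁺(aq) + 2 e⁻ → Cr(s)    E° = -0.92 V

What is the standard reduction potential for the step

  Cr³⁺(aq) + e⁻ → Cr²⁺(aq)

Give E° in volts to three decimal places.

Sequential free energies add, so n₃E°₃ = n₁E°₁ + n₂E°₂.
With n₃ = 3, and the known step contributing 2×(-0.92) V, the unknown satisfies 1·E° = 3×(-0.75) − 2×(-0.92) = -0.410.
E° = -0.410 / 1 = -0.410 V.

-0.410 V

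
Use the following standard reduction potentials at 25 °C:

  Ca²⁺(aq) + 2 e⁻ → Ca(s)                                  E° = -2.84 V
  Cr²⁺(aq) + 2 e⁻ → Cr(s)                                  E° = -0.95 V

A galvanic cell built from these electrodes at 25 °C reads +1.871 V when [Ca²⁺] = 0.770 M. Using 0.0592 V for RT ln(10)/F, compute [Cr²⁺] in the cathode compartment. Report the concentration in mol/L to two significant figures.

0.18 M

Cr²⁺/Cr is the cathode, Ca²⁺/Ca the anode: E°cell = +1.89 V, n = 2.
Overall reaction: Cr²⁺(aq) + Ca(s) → Cr(s) + Ca²⁺(aq); Q = [Ca²⁺]^1/[Cr²⁺]^1.
From E = E° − (0.0592/n) log Q: log Q = (E° − E)·n/0.0592 = (+1.89 − (+1.871))·2/0.0592 = 0.6419.
So 1·log[Cr²⁺] = 1·log(0.77) − log Q = -0.1135 − (0.6419) = -0.7554; [Cr²⁺] = 10^(-0.7554) ≈ 0.18 M.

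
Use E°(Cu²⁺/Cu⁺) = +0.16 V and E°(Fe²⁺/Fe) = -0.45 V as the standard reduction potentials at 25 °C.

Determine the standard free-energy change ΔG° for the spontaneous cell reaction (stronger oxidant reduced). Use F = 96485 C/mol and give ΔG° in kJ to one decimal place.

-117.7 kJ

Cu²⁺/Cu⁺ (E° = +0.16 V) is the cathode; Fe²⁺/Fe (E° = -0.45 V) is the anode, so E°cell = +0.61 V.
Balancing electrons gives n = 2 (lcm of 1 and 2).
ΔG° = −nFE° = −(2)(96485)(+0.61) = -117,712 J = -117.7 kJ.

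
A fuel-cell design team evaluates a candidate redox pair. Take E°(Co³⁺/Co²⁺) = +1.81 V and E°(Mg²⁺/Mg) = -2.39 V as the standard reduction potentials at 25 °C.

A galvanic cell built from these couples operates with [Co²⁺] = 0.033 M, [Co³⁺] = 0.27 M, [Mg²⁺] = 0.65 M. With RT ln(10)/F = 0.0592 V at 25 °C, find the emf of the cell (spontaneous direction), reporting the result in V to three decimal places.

+4.260 V

Co³⁺/Co²⁺ is the cathode (higher E°), Mg²⁺/Mg the anode: E°cell = +1.81 − (-2.39) = +4.20 V, n = 2.
Overall: 2 Co³⁺(aq) + Mg(s) → 2 Co²⁺(aq) + Mg²⁺(aq)
Q = [Co²⁺]^2·[Mg²⁺] / ([Co³⁺]^2); log Q = -2.013.
E = E° − (0.0592/n) log Q = +4.20 − (0.0592/2)(-2.013) = +4.260 V.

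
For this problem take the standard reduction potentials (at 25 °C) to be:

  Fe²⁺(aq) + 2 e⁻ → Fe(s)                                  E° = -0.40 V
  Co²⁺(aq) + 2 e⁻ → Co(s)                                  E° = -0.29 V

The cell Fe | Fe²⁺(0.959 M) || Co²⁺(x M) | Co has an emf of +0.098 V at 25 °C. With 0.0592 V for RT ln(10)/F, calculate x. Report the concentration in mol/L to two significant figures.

Co²⁺/Co is the cathode, Fe²⁺/Fe the anode: E°cell = +0.11 V, n = 2.
Overall reaction: Co²⁺(aq) + Fe(s) → Co(s) + Fe²⁺(aq); Q = [Fe²⁺]^1/[Co²⁺]^1.
From E = E° − (0.0592/n) log Q: log Q = (E° − E)·n/0.0592 = (+0.11 − (+0.098))·2/0.0592 = 0.4054.
So 1·log[Co²⁺] = 1·log(0.959) − log Q = -0.0182 − (0.4054) = -0.4236; [Co²⁺] = 10^(-0.4236) ≈ 0.38 M.

0.38 M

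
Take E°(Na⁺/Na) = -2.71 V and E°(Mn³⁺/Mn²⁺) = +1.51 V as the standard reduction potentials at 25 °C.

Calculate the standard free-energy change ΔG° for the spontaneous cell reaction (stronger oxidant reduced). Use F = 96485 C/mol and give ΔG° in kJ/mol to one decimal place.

-407.2 kJ/mol

Mn³⁺/Mn²⁺ (E° = +1.51 V) is the cathode; Na⁺/Na (E° = -2.71 V) is the anode, so E°cell = +4.22 V.
Balancing electrons gives n = 1 (lcm of 1 and 1).
ΔG° = −nFE° = −(1)(96485)(+4.22) = -407,167 J = -407.2 kJ/mol.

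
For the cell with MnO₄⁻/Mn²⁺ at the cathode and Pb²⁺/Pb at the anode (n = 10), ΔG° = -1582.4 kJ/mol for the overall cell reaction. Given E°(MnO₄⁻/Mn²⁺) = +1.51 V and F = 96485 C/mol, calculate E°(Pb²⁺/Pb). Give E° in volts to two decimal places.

E°cell = −ΔG°/(nF) = −(-1582.4×10³)/((10)(96485)) = +1.640 V.
Since MnO₄⁻/Mn²⁺ is the cathode and Pb²⁺/Pb the anode, E°cell = E°(MnO₄⁻/Mn²⁺) − E°(Pb²⁺/Pb).
So E°(Pb²⁺/Pb) = E°(MnO₄⁻/Mn²⁺) − E°cell = (+1.51) − (+1.640) = -0.13 V.

-0.13 V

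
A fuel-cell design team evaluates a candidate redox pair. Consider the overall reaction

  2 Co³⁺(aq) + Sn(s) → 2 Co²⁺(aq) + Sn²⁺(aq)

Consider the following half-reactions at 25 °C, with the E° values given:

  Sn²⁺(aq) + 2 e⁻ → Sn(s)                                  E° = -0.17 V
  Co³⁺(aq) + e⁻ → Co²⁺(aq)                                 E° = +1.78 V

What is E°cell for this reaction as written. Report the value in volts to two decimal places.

+1.95 V

The Co³⁺/Co²⁺ couple has the higher reduction potential, so it is the cathode; Sn²⁺/Sn is oxidised at the anode.
E°cell = E°(cathode) − E°(anode) = (+1.78) − (-0.17) = +1.95 V.
Since E°cell > 0, the reaction is spontaneous under standard conditions.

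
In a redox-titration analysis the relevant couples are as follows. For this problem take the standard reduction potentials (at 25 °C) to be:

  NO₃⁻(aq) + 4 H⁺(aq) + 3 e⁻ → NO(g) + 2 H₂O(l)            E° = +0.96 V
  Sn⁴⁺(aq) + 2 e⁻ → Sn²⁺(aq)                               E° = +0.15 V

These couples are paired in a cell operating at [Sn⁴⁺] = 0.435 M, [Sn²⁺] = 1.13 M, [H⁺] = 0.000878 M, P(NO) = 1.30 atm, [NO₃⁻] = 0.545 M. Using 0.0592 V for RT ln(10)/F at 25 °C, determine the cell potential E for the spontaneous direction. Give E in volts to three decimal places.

NO₃⁻/NO is the cathode (higher E°), Sn⁴⁺/Sn²⁺ the anode: E°cell = +0.96 − (+0.15) = +0.81 V, n = 6.
Overall: 2 NO₃⁻(aq) + 8 H⁺(aq) + 3 Sn²⁺(aq) → 2 NO(g) + 4 H₂O(l) + 3 Sn⁴⁺(aq)
Q = P(NO)^2·[Sn⁴⁺]^3 / ([NO₃⁻]^2·[H⁺]^8·[Sn²⁺]^3); log Q = 23.963.
E = E° − (0.0592/n) log Q = +0.81 − (0.0592/6)(23.963) = +0.574 V.

+0.574 V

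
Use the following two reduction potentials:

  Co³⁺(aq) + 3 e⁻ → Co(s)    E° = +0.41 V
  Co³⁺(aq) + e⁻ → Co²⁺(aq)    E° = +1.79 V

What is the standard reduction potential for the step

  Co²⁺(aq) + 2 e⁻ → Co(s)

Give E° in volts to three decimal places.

Sequential free energies add, so n₃E°₃ = n₁E°₁ + n₂E°₂.
With n₃ = 3, and the known step contributing 1×(+1.79) V, the unknown satisfies 2·E° = 3×(+0.41) − 1×(+1.79) = -0.560.
E° = -0.560 / 2 = -0.280 V.

-0.280 V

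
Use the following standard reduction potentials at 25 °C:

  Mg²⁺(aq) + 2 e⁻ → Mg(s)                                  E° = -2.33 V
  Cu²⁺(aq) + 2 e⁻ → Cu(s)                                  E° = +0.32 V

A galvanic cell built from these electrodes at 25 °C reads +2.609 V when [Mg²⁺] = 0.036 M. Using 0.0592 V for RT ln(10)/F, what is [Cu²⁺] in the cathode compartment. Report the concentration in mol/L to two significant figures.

0.0015 M

Cu²⁺/Cu is the cathode, Mg²⁺/Mg the anode: E°cell = +2.65 V, n = 2.
Overall reaction: Cu²⁺(aq) + Mg(s) → Cu(s) + Mg²⁺(aq); Q = [Mg²⁺]^1/[Cu²⁺]^1.
From E = E° − (0.0592/n) log Q: log Q = (E° − E)·n/0.0592 = (+2.65 − (+2.609))·2/0.0592 = 1.3851.
So 1·log[Cu²⁺] = 1·log(0.036) − log Q = -1.4437 − (1.3851) = -2.8288; [Cu²⁺] = 10^(-2.8288) ≈ 0.0015 M.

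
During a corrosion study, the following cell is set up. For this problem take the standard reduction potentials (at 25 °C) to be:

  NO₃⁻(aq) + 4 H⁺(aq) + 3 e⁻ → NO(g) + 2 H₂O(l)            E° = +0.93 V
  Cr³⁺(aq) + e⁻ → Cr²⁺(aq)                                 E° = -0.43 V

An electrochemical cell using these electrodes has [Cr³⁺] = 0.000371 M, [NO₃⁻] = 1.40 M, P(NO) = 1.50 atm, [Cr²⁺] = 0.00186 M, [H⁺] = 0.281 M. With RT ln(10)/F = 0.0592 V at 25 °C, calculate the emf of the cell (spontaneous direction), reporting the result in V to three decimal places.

NO₃⁻/NO is the cathode (higher E°), Cr³⁺/Cr²⁺ the anode: E°cell = +0.93 − (-0.43) = +1.36 V, n = 3.
Overall: NO₃⁻(aq) + 4 H⁺(aq) + 3 Cr²⁺(aq) → NO(g) + 2 H₂O(l) + 3 Cr³⁺(aq)
Q = P(NO)·[Cr³⁺]^3 / ([NO₃⁻]·[H⁺]^4·[Cr²⁺]^3); log Q = 0.135.
E = E° − (0.0592/n) log Q = +1.36 − (0.0592/3)(0.135) = +1.357 V.

+1.357 V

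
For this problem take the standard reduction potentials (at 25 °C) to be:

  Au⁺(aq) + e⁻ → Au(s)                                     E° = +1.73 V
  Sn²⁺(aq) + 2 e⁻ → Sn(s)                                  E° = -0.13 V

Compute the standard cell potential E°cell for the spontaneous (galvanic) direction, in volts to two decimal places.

+1.86 V

The Au⁺/Au couple has the higher reduction potential, so it is the cathode; Sn²⁺/Sn is oxidised at the anode.
E°cell = E°(cathode) − E°(anode) = (+1.73) − (-0.13) = +1.86 V.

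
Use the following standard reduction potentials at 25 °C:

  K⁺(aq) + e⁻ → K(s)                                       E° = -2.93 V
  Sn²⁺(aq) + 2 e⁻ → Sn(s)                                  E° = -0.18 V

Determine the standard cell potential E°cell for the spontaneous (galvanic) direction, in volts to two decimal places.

+2.75 V

The Sn²⁺/Sn couple has the higher reduction potential, so it is the cathode; K⁺/K is oxidised at the anode.
E°cell = E°(cathode) − E°(anode) = (-0.18) − (-2.93) = +2.75 V.
Since E°cell > 0, the reaction is spontaneous under standard conditions.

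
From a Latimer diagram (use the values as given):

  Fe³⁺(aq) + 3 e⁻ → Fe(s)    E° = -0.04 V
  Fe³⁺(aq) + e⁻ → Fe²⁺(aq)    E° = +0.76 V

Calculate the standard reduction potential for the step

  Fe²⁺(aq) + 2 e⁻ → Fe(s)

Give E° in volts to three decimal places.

-0.440 V

Sequential free energies add, so n₃E°₃ = n₁E°₁ + n₂E°₂.
With n₃ = 3, and the known step contributing 1×(+0.76) V, the unknown satisfies 2·E° = 3×(-0.04) − 1×(+0.76) = -0.880.
E° = -0.880 / 2 = -0.440 V.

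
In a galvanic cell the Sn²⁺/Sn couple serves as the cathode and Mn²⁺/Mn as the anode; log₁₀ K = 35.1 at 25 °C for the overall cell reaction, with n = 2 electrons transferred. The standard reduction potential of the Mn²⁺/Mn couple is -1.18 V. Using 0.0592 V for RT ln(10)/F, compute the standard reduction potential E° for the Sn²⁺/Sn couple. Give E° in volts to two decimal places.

E°cell = (0.0592/n)·log K = (0.0592/2)(35.1) = +1.039 V.
Since Sn²⁺/Sn is the cathode and Mn²⁺/Mn the anode, E°cell = E°(Sn²⁺/Sn) − E°(Mn²⁺/Mn).
So E°(Sn²⁺/Sn) = E°cell + E°(Mn²⁺/Mn) = +1.039 + (-1.18) = -0.14 V.

-0.14 V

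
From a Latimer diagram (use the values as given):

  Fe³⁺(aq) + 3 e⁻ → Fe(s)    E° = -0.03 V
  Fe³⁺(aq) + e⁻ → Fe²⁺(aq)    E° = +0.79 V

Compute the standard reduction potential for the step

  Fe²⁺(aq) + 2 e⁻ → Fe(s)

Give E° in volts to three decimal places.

Sequential free energies add, so n₃E°₃ = n₁E°₁ + n₂E°₂.
With n₃ = 3, and the known step contributing 1×(+0.79) V, the unknown satisfies 2·E° = 3×(-0.03) − 1×(+0.79) = -0.880.
E° = -0.880 / 2 = -0.440 V.

-0.440 V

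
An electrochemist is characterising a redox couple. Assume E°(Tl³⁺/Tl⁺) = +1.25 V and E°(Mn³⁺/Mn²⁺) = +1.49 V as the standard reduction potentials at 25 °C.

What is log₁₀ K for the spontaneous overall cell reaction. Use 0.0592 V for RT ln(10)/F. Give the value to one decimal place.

8.1

Cathode: Mn³⁺/Mn²⁺; anode: Tl³⁺/Tl⁺. E°cell = +0.24 V, n = 2.
log K = nE°cell / 0.0592 = (2)(+0.24) / 0.0592 = 8.1.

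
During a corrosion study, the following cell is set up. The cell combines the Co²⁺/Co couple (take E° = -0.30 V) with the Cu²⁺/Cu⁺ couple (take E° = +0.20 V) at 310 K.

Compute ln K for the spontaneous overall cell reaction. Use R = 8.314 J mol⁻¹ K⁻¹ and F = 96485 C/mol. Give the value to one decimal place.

Cathode: Cu²⁺/Cu⁺; anode: Co²⁺/Co. E°cell = (+0.20) − (-0.30) = +0.50 V, with n = 2.
ΔG° = −nFE° = −RT ln K, so ln K = nFE°/(RT) = (2)(96485)(+0.50) / ((8.314)(310)) = 37.436.

37.4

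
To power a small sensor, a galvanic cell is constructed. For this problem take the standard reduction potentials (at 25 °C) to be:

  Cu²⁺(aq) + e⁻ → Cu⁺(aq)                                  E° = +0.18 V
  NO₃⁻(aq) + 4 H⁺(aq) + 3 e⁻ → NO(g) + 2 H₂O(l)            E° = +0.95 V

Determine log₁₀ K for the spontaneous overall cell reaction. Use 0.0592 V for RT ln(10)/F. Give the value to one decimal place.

Cathode: NO₃⁻/NO; anode: Cu²⁺/Cu⁺. E°cell = +0.77 V, n = 3.
log K = nE°cell / 0.0592 = (3)(+0.77) / 0.0592 = 39.0.

39.0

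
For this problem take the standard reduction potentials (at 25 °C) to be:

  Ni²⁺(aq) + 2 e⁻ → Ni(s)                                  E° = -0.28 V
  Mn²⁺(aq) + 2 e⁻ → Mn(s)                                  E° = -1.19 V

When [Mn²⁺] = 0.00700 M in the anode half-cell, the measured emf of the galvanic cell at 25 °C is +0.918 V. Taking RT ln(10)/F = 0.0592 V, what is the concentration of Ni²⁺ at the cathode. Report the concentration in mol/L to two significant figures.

Ni²⁺/Ni is the cathode, Mn²⁺/Mn the anode: E°cell = +0.91 V, n = 2.
Overall reaction: Ni²⁺(aq) + Mn(s) → Ni(s) + Mn²⁺(aq); Q = [Mn²⁺]^1/[Ni²⁺]^1.
From E = E° − (0.0592/n) log Q: log Q = (E° − E)·n/0.0592 = (+0.91 − (+0.918))·2/0.0592 = -0.2703.
So 1·log[Ni²⁺] = 1·log(0.007) − log Q = -2.1549 − (-0.2703) = -1.8846; [Ni²⁺] = 10^(-1.8846) ≈ 0.013 M.

0.013 M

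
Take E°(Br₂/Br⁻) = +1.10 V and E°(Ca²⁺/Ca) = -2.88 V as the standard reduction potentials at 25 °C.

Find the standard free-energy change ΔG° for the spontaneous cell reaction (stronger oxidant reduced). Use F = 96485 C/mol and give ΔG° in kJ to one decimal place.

-768.0 kJ

Br₂/Br⁻ (E° = +1.10 V) is the cathode; Ca²⁺/Ca (E° = -2.88 V) is the anode, so E°cell = +3.98 V.
Balancing electrons gives n = 2 (lcm of 2 and 2).
ΔG° = −nFE° = −(2)(96485)(+3.98) = -768,021 J = -768.0 kJ.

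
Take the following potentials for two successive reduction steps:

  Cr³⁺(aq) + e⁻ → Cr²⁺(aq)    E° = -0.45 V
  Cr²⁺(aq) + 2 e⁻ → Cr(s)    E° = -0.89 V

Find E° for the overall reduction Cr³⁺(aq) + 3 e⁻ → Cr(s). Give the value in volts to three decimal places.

Standard free energies of sequential steps add: ΔG°₃ = ΔG°₁ + ΔG°₂, so n₃E°₃ = n₁E°₁ + n₂E°₂.
E°₃ = (1×-0.45 + 2×-0.89) / 3 = (-2.230) / 3 = -0.743 V.
Simply averaging or adding the two E° values would be wrong; the electron-weighted sum is required.

-0.743 V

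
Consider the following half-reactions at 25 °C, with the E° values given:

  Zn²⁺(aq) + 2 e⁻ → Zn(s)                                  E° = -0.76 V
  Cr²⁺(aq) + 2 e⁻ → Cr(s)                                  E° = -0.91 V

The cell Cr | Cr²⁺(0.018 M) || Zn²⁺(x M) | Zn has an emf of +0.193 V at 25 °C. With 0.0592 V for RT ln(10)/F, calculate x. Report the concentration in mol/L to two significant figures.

0.51 M

Zn²⁺/Zn is the cathode, Cr²⁺/Cr the anode: E°cell = +0.15 V, n = 2.
Overall reaction: Zn²⁺(aq) + Cr(s) → Zn(s) + Cr²⁺(aq); Q = [Cr²⁺]^1/[Zn²⁺]^1.
From E = E° − (0.0592/n) log Q: log Q = (E° − E)·n/0.0592 = (+0.15 − (+0.193))·2/0.0592 = -1.4527.
So 1·log[Zn²⁺] = 1·log(0.018) − log Q = -1.7447 − (-1.4527) = -0.2920; [Zn²⁺] = 10^(-0.2920) ≈ 0.51 M.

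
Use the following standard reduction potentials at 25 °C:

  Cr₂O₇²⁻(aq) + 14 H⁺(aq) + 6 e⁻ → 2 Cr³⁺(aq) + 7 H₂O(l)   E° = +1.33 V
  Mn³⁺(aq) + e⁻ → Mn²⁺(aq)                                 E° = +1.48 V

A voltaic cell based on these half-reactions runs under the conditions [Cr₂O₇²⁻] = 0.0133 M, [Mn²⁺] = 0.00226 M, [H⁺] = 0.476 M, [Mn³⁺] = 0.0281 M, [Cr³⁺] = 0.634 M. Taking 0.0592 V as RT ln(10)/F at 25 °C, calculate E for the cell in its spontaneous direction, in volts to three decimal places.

+0.274 V

Mn³⁺/Mn²⁺ is the cathode (higher E°), Cr₂O₇²⁻/Cr³⁺ the anode: E°cell = +1.48 − (+1.33) = +0.15 V, n = 6.
Overall: 6 Mn³⁺(aq) + 2 Cr³⁺(aq) + 7 H₂O(l) → 6 Mn²⁺(aq) + Cr₂O₇²⁻(aq) + 14 H⁺(aq)
Q = [Mn²⁺]^6·[Cr₂O₇²⁻]·[H⁺]^14 / ([Mn³⁺]^6·[Cr³⁺]^2); log Q = -12.561.
E = E° − (0.0592/n) log Q = +0.15 − (0.0592/6)(-12.561) = +0.274 V.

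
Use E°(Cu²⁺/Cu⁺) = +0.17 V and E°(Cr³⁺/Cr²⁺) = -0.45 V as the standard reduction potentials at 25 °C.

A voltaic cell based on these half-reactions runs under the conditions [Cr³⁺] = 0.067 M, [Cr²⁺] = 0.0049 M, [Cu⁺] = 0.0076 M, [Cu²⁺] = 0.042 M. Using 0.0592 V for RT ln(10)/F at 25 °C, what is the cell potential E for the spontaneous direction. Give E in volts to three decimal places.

+0.597 V

Cu²⁺/Cu⁺ is the cathode (higher E°), Cr³⁺/Cr²⁺ the anode: E°cell = +0.17 − (-0.45) = +0.62 V, n = 1.
Overall: Cu²⁺(aq) + Cr²⁺(aq) → Cu⁺(aq) + Cr³⁺(aq)
Q = [Cu⁺]·[Cr³⁺] / ([Cu²⁺]·[Cr²⁺]); log Q = 0.393.
E = E° − (0.0592/n) log Q = +0.62 − (0.0592/1)(0.393) = +0.597 V.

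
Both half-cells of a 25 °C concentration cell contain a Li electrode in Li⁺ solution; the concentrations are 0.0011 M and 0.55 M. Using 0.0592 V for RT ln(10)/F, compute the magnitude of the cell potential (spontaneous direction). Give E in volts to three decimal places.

+0.160 V

For a concentration cell E°cell = 0. The 0.55 M side is the cathode (reduction is favoured where [Li⁺] is higher).
With n = 1, E = −(0.0592/1) log([Li⁺]ₐₙ/[Li⁺]꜀ₐₜ) = −(0.0592/1) log(0.0011/0.55) = −(0.0592/1)(-2.699) = +0.160 V.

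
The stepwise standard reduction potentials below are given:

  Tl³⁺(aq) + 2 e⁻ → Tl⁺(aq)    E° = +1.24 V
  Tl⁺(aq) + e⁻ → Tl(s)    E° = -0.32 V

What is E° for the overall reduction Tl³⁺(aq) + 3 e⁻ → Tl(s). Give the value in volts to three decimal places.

Standard free energies of sequential steps add: ΔG°₃ = ΔG°₁ + ΔG°₂, so n₃E°₃ = n₁E°₁ + n₂E°₂.
E°₃ = (2×+1.24 + 1×-0.32) / 3 = (+2.160) / 3 = +0.720 V.

+0.720 V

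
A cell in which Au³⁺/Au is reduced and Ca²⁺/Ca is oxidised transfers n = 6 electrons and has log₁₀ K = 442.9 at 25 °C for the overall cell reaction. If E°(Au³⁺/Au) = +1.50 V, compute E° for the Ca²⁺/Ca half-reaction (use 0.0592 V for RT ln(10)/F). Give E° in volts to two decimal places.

-2.87 V

E°cell = (0.0592/n)·log K = (0.0592/6)(442.9) = +4.370 V.
Since Au³⁺/Au is the cathode and Ca²⁺/Ca the anode, E°cell = E°(Au³⁺/Au) − E°(Ca²⁺/Ca).
So E°(Ca²⁺/Ca) = E°(Au³⁺/Au) − E°cell = (+1.50) − (+4.370) = -2.87 V.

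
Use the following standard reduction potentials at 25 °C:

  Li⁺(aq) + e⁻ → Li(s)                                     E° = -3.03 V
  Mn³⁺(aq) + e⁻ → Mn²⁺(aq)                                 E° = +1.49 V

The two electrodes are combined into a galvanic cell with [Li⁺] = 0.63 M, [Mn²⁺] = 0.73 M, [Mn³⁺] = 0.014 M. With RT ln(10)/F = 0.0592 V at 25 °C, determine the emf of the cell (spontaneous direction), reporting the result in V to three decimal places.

+4.430 V

Mn³⁺/Mn²⁺ is the cathode (higher E°), Li⁺/Li the anode: E°cell = +1.49 − (-3.03) = +4.52 V, n = 1.
Overall: Mn³⁺(aq) + Li(s) → Mn²⁺(aq) + Li⁺(aq)
Q = [Mn²⁺]·[Li⁺] / ([Mn³⁺]); log Q = 1.517.
E = E° − (0.0592/n) log Q = +4.52 − (0.0592/1)(1.517) = +4.430 V.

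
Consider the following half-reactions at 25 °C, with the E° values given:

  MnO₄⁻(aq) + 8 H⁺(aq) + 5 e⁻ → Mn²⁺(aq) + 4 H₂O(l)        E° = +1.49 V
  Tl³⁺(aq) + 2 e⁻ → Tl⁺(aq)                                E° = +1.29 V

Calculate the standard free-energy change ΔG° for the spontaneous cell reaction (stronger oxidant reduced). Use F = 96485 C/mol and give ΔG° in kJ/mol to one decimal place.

MnO₄⁻/Mn²⁺ (E° = +1.49 V) is the cathode; Tl³⁺/Tl⁺ (E° = +1.29 V) is the anode, so E°cell = +0.20 V.
Balancing electrons gives n = 10 (lcm of 5 and 2).
ΔG° = −nFE° = −(10)(96485)(+0.20) = -192,970 J = -193.0 kJ/mol.

-193.0 kJ/mol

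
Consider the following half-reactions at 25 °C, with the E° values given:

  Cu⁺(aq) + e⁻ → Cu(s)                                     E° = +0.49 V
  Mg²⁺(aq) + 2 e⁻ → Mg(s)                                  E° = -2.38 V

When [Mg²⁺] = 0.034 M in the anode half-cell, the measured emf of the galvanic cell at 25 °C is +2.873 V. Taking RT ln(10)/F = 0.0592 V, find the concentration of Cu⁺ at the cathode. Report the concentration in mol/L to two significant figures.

Cu⁺/Cu is the cathode, Mg²⁺/Mg the anode: E°cell = +2.87 V, n = 2.
Overall reaction: 2 Cu⁺(aq) + Mg(s) → 2 Cu(s) + Mg²⁺(aq); Q = [Mg²⁺]^1/[Cu⁺]^2.
From E = E° − (0.0592/n) log Q: log Q = (E° − E)·n/0.0592 = (+2.87 − (+2.873))·2/0.0592 = -0.1014.
So 2·log[Cu⁺] = 1·log(0.034) − log Q = -1.4685 − (-0.1014) = -1.3671; log[Cu⁺] = -1.3671 / 2 = -0.6835; [Cu⁺] = 10^(-0.6835) ≈ 0.21 M.

0.21 M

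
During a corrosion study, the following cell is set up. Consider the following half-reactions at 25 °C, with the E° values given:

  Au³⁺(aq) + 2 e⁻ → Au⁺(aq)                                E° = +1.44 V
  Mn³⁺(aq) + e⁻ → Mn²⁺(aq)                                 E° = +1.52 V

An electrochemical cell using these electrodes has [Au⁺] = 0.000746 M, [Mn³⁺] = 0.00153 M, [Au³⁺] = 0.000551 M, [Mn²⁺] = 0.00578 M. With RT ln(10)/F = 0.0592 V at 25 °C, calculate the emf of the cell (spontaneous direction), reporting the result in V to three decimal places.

Mn³⁺/Mn²⁺ is the cathode (higher E°), Au³⁺/Au⁺ the anode: E°cell = +1.52 − (+1.44) = +0.08 V, n = 2.
Overall: 2 Mn³⁺(aq) + Au⁺(aq) → 2 Mn²⁺(aq) + Au³⁺(aq)
Q = [Mn²⁺]^2·[Au³⁺] / ([Mn³⁺]^2·[Au⁺]); log Q = 1.023.
E = E° − (0.0592/n) log Q = +0.08 − (0.0592/2)(1.023) = +0.050 V.

+0.050 V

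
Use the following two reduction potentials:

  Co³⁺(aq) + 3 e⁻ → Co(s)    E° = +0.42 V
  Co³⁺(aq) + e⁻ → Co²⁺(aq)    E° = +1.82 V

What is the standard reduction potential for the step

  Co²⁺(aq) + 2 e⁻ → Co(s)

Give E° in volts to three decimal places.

-0.280 V

Sequential free energies add, so n₃E°₃ = n₁E°₁ + n₂E°₂.
With n₃ = 3, and the known step contributing 1×(+1.82) V, the unknown satisfies 2·E° = 3×(+0.42) − 1×(+1.82) = -0.560.
E° = -0.560 / 2 = -0.280 V.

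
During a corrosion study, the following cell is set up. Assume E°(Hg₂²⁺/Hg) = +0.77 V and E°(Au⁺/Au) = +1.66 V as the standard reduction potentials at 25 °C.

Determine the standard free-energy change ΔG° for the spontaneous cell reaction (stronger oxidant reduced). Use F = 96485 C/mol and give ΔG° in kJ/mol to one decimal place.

Au⁺/Au (E° = +1.66 V) is the cathode; Hg₂²⁺/Hg (E° = +0.77 V) is the anode, so E°cell = +0.89 V.
Balancing electrons gives n = 2 (lcm of 1 and 2).
ΔG° = −nFE° = −(2)(96485)(+0.89) = -171,743 J = -171.7 kJ/mol.

-171.7 kJ/mol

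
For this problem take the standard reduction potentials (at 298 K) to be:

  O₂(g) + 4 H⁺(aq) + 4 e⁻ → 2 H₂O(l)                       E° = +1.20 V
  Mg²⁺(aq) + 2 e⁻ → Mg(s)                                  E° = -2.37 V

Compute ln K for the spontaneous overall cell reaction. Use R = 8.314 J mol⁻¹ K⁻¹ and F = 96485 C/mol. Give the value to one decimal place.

556.1

Cathode: O₂/H₂O; anode: Mg²⁺/Mg. E°cell = (+1.20) − (-2.37) = +3.57 V, with n = 4.
ΔG° = −nFE° = −RT ln K, so ln K = nFE°/(RT) = (4)(96485)(+3.57) / ((8.314)(298)) = 556.111.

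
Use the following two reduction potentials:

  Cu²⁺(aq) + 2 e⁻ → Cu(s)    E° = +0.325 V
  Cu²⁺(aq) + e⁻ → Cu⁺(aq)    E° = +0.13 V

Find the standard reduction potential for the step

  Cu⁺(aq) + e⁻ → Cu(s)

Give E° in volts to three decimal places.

+0.520 V

Sequential free energies add, so n₃E°₃ = n₁E°₁ + n₂E°₂.
With n₃ = 2, and the known step contributing 1×(+0.13) V, the unknown satisfies 1·E° = 2×(+0.325) − 1×(+0.13) = +0.520.
E° = +0.520 / 1 = +0.520 V.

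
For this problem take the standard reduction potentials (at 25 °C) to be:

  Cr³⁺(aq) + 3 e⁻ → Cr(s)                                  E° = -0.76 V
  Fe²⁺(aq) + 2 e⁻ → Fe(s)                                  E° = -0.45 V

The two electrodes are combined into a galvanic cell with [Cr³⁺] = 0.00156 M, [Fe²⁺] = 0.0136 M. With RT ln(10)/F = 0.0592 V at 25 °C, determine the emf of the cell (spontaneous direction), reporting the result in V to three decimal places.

Fe²⁺/Fe is the cathode (higher E°), Cr³⁺/Cr the anode: E°cell = -0.45 − (-0.76) = +0.31 V, n = 6.
Overall: 3 Fe²⁺(aq) + 2 Cr(s) → 3 Fe(s) + 2 Cr³⁺(aq)
Q = [Cr³⁺]^2 / ([Fe²⁺]^3); log Q = -0.014.
E = E° − (0.0592/n) log Q = +0.31 − (0.0592/6)(-0.014) = +0.310 V.

+0.310 V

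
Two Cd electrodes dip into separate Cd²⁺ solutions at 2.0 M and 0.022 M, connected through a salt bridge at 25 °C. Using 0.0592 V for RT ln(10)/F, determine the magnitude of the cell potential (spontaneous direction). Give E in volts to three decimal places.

+0.058 V

For a concentration cell E°cell = 0. The 2.0 M side is the cathode (reduction is favoured where [Cd²⁺] is higher).
With n = 2, E = −(0.0592/2) log([Cd²⁺]ₐₙ/[Cd²⁺]꜀ₐₜ) = −(0.0592/2) log(0.022/2) = −(0.0592/2)(-1.959) = +0.058 V.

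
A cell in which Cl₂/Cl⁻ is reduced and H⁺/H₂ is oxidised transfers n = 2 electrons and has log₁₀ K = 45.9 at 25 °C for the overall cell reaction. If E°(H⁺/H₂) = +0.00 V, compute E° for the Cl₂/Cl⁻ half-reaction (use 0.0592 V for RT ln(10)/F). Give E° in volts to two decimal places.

+1.36 V

E°cell = (0.0592/n)·log K = (0.0592/2)(45.9) = +1.359 V.
Since Cl₂/Cl⁻ is the cathode and H⁺/H₂ the anode, E°cell = E°(Cl₂/Cl⁻) − E°(H⁺/H₂).
So E°(Cl₂/Cl⁻) = E°cell + E°(H⁺/H₂) = +1.359 + (+0.00) = +1.36 V.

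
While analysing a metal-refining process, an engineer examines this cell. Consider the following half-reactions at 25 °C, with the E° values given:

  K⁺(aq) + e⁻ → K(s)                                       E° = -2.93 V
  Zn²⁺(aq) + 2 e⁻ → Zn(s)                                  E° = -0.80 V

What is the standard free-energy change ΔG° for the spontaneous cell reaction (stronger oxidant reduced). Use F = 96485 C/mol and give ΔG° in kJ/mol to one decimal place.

-411.0 kJ/mol

Zn²⁺/Zn (E° = -0.80 V) is the cathode; K⁺/K (E° = -2.93 V) is the anode, so E°cell = +2.13 V.
Balancing electrons gives n = 2 (lcm of 2 and 1).
ΔG° = −nFE° = −(2)(96485)(+2.13) = -411,026 J = -411.0 kJ/mol.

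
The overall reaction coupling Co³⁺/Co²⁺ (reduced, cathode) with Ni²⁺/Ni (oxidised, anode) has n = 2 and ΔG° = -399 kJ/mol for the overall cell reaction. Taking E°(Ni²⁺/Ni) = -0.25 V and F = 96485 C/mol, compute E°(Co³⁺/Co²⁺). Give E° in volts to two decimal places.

E°cell = −ΔG°/(nF) = −(-399×10³)/((2)(96485)) = +2.068 V.
Since Co³⁺/Co²⁺ is the cathode and Ni²⁺/Ni the anode, E°cell = E°(Co³⁺/Co²⁺) − E°(Ni²⁺/Ni).
So E°(Co³⁺/Co²⁺) = E°cell + E°(Ni²⁺/Ni) = +2.068 + (-0.25) = +1.82 V.

+1.82 V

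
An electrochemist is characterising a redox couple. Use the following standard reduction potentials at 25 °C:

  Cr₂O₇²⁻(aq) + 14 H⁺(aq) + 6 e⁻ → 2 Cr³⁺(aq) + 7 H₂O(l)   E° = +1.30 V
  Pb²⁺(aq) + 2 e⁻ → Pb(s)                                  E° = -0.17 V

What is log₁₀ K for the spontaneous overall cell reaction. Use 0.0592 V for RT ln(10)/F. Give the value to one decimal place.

149.0

Cathode: Cr₂O₇²⁻/Cr³⁺; anode: Pb²⁺/Pb. E°cell = +1.47 V, n = 6.
log K = nE°cell / 0.0592 = (6)(+1.47) / 0.0592 = 149.0.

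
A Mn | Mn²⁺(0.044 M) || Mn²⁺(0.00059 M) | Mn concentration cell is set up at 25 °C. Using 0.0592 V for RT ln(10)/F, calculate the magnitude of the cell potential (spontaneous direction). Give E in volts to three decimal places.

For a concentration cell E°cell = 0. The 0.044 M side is the cathode (reduction is favoured where [Mn²⁺] is higher).
With n = 2, E = −(0.0592/2) log([Mn²⁺]ₐₙ/[Mn²⁺]꜀ₐₜ) = −(0.0592/2) log(0.00059/0.044) = −(0.0592/2)(-1.873) = +0.055 V.

+0.055 V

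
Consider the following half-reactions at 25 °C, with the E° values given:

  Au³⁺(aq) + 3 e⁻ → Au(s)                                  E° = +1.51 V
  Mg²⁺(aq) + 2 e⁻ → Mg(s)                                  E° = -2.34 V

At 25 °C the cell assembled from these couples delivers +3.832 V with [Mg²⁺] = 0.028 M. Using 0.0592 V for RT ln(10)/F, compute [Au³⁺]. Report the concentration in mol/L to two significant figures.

0.00057 M

Au³⁺/Au is the cathode, Mg²⁺/Mg the anode: E°cell = +3.85 V, n = 6.
Overall reaction: 2 Au³⁺(aq) + 3 Mg(s) → 2 Au(s) + 3 Mg²⁺(aq); Q = [Mg²⁺]^3/[Au³⁺]^2.
From E = E° − (0.0592/n) log Q: log Q = (E° − E)·n/0.0592 = (+3.85 − (+3.832))·6/0.0592 = 1.8243.
So 2·log[Au³⁺] = 3·log(0.028) − log Q = -4.6585 − (1.8243) = -6.4828; log[Au³⁺] = -6.4828 / 2 = -3.2414; [Au³⁺] = 10^(-3.2414) ≈ 0.00057 M.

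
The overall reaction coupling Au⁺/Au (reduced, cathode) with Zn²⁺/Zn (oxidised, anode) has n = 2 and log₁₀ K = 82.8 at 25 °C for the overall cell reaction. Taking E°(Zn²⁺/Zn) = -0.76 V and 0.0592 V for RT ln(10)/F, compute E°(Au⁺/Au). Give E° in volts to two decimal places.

+1.69 V

E°cell = (0.0592/n)·log K = (0.0592/2)(82.8) = +2.451 V.
Since Au⁺/Au is the cathode and Zn²⁺/Zn the anode, E°cell = E°(Au⁺/Au) − E°(Zn²⁺/Zn).
So E°(Au⁺/Au) = E°cell + E°(Zn²⁺/Zn) = +2.451 + (-0.76) = +1.69 V.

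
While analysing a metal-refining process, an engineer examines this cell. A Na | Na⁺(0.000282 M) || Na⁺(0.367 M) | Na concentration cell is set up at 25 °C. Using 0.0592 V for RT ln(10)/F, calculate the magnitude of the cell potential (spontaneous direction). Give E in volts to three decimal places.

+0.184 V

For a concentration cell E°cell = 0. The 0.367 M side is the cathode (reduction is favoured where [Na⁺] is higher).
With n = 1, E = −(0.0592/1) log([Na⁺]ₐₙ/[Na⁺]꜀ₐₜ) = −(0.0592/1) log(0.000282/0.367) = −(0.0592/1)(-3.114) = +0.184 V.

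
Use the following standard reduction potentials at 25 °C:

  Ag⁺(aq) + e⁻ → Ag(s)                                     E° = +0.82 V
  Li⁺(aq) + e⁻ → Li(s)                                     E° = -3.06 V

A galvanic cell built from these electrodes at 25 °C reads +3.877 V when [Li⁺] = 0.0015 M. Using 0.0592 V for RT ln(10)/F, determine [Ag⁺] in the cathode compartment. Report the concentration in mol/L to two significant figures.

Ag⁺/Ag is the cathode, Li⁺/Li the anode: E°cell = +3.88 V, n = 1.
Overall reaction: Ag⁺(aq) + Li(s) → Ag(s) + Li⁺(aq); Q = [Li⁺]^1/[Ag⁺]^1.
From E = E° − (0.0592/n) log Q: log Q = (E° − E)·n/0.0592 = (+3.88 − (+3.877))·1/0.0592 = 0.0507.
So 1·log[Ag⁺] = 1·log(0.0015) − log Q = -2.8239 − (0.0507) = -2.8746; [Ag⁺] = 10^(-2.8746) ≈ 0.0013 M.

0.0013 M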